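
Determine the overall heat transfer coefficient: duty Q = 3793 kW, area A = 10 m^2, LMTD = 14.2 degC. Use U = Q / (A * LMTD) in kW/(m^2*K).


From Q = U*A*LMTD, U = Q / (A * LMTD)
U = 3793 / (10 * 14.2) = 3793 / 142 = 26.71

26.71 kW/(m^2*K)


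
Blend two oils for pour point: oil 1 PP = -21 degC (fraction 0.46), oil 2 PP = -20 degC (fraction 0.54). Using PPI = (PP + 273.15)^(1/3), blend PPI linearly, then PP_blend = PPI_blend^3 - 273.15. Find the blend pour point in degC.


PPI_1 = (-21 + 273.15)^(1/3) = 6.317613
PPI_2 = (-20 + 273.15)^(1/3) = 6.325953
PPI_blend = 0.46 * 6.317613 + 0.54 * 6.325953 = 6.322117
PP_blend = 6.322117^3 - 273.15 = 252.6897 - 273.15 = -20.46

-20.46 degC


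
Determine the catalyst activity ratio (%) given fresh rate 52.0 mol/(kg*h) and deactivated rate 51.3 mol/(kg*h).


Activity (%) = (rate_used / rate_fresh) * 100
rate_used = 51.3, rate_fresh = 52.0
= (51.3 / 52.0) * 100
= 0.9865 * 100 = 98.65

98.65 %


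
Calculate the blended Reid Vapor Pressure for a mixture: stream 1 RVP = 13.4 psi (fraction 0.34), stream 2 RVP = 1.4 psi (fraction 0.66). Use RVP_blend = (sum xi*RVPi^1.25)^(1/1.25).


Chevron index: RVP_blend = (sum xi*RVPi^1.25)^(1/1.25)
RVP^1.25 terms: 0.34 * 13.4^1.25 + 0.66 * 1.4^1.25 = 9.72194
RVP_blend = 9.72194^(1/1.25) = 6.169

6.169 psi


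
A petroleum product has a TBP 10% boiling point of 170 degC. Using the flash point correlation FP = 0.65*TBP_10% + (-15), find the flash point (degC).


FP = 0.65 * 170 + (-15) = 95.5

95.5 degC


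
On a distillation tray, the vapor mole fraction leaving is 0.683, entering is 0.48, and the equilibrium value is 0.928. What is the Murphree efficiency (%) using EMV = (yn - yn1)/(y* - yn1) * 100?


Murphree vapor efficiency: EMV = (y_n - y_(n-1)) / (y*_n - y_(n-1)) * 100
EMV = (0.683 - 0.48) / (0.928 - 0.48) * 100 = 0.203 / 0.448 * 100 = 45.31

45.31 %


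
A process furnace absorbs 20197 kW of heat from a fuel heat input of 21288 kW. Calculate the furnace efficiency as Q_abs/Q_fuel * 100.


Furnace efficiency = Q_absorbed / Q_fuel * 100
= 20197 / 21288 * 100 = 94.88

94.88 %


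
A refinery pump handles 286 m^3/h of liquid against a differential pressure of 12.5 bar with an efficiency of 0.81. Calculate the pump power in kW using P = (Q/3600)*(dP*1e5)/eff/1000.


Q = 286 / 3600 = 0.0794444 m^3/s
P = 0.0794444 * (12.5 * 1e5) / 0.81 / 1000 = 122.6

122.6 kW


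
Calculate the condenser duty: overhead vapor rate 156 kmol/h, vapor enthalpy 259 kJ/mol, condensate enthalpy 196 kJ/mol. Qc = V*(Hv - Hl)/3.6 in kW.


Qc = 156 * (259 - 196) / 3.6 = 156 * 63 / 3.6 = 2730

2730 kW


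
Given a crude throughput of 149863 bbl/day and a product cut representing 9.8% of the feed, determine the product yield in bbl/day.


Crude throughput = 149863 bbl/day
Fraction yield = 9.8%
yield = throughput * fraction / 100
yield = 149863 * 9.8 / 100 = 14686.574

14686.574 bbl/day


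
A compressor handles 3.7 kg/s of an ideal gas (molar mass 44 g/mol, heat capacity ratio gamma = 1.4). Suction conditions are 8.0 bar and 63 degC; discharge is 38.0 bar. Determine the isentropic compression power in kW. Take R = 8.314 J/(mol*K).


Isentropic work: W = m*(gamma/(gamma-1))*(R*T1/MW)*((P2/P1)^((gamma-1)/gamma) - 1)
T1 = 63 + 273.15 = 336.15 K
Pressure ratio = 38.0 / 8.0 = 4.75
Exponent = (1.4 - 1)/1.4 = 0.285714
(P2/P1)^exp - 1 = 4.75^0.285714 - 1 = 0.560777
W = 3.7 * 1.4 / 0.4 * 8.314 * 336.15 / 44 * 0.560777 = 461.3

461.3 kW


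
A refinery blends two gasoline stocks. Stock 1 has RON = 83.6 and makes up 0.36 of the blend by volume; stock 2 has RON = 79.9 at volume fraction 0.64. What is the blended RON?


Linear blending: RON_blend = sum(vi * RONi)
Contribution 1: 0.36 * 83.6 = 30.096
Contribution 2: 0.64 * 79.9 = 51.136
RON_blend = 30.096 + 51.136 = 81.232

81.232


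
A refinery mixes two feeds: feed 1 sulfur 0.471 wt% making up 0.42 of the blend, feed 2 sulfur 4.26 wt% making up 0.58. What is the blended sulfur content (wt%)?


Linear sulfur blending: S_blend = x1*S1 + x2*S2
Contribution 1: 0.42 * 0.471 = 0.19782 wt%
Contribution 2: 0.58 * 4.26 = 2.4708 wt%
S_blend = 0.19782 + 2.4708 = 2.66862

2.66862 wt%


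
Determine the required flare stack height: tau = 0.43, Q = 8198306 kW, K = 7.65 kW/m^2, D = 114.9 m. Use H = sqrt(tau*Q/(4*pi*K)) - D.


tau*Q/(4*pi*K) = 0.43 * 8198306 / (4 * pi * 7.65) = 36670.9
sqrt(36670.9) = 191.496
H = 191.496 - 114.9 = 76.60

76.60 m


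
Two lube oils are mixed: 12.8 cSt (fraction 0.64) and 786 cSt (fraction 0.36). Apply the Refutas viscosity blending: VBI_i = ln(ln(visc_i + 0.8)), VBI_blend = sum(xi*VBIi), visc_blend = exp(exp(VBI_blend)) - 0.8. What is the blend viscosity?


Refutas method: VBN_i = 14.534*ln(ln(visc_i + 0.8)) + 10.975, blended linearly by mass fraction; since VBN is linear in VBI_i = ln(ln(visc_i + 0.8)) and the fractions sum to 1, blend VBI directly: visc = exp(exp(VBI_blend)) - 0.8
VBI_1 = ln(ln(12.8 + 0.8)) = 0.959377
VBI_2 = ln(ln(786 + 0.8)) = 1.89732
VBI_blend = 0.64 * 0.959377 + 0.36 * 1.89732 = 1.29704
visc_blend = exp(exp(1.29704)) - 0.8 = 38.00

38.00 cSt


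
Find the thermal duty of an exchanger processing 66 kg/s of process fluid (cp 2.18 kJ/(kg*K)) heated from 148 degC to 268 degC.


Q = m_dot * cp * delta_T
delta_T = 268 - 148 = 120 K
Q = 66 * 2.18 * 120
= 143.88 * 120
= 17265.6 kW

17265.6 kW


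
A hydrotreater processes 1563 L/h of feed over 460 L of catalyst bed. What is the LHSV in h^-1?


LHSV = volumetric feed rate / catalyst volume
= 1563 L/h / 460 L
= 3.398 h^-1

3.398 h^-1


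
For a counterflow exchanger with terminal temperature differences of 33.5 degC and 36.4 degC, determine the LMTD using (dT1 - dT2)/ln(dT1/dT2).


LMTD = (dT1 - dT2) / ln(dT1/dT2)
= (33.5 - 36.4) / ln(33.5 / 36.4) = -2.9 / -0.0830233 = 34.93

34.93 degC


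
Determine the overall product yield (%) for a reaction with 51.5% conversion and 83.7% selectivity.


Overall yield = conversion (%) * selectivity (%) / 100
Conversion = 51.5%, Selectivity = 83.7%
Y = 51.5 * 83.7 / 100
= 43.1055 %

43.1055 %


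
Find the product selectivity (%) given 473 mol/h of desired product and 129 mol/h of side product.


Selectivity = desired / (desired + undesired) * 100
Total products = 473 + 129 = 602 mol/h
S = 473 / 602 * 100
= 0.7857 * 100
= 78.57 %

78.57 %


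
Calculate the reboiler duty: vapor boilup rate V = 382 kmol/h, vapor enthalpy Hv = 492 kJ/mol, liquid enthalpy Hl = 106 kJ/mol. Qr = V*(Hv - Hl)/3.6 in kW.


Qr = 382 * (492 - 106) / 3.6 = 382 * 386 / 3.6 = 40960

40960 kW


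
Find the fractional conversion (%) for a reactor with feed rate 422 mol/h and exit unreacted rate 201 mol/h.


X = (F_in - F_out) / F_in * 100
Moles reacted = 422 - 201 = 221
X = 221 / 422 * 100
= 0.5237 * 100
= 52.37 %

52.37 %


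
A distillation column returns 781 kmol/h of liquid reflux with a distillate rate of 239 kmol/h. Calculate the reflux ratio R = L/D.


Reflux ratio definition: R = L / D (liquid returned / distillate withdrawn)
L = 781 kmol/h, D = 239 kmol/h
R = 781 / 239 = 3.268

3.268


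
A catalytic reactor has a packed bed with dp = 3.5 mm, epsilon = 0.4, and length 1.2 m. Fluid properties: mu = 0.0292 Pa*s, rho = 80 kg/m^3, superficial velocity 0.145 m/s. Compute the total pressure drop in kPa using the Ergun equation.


dp = 3.5 mm = 0.0035 m
Viscous term = 150*0.0292*0.145*(1-0.4)^2 / (0.0035^2*0.4^3) = 291628
Inertial term = 1.75*80*0.145^2*(1-0.4) / (0.0035*0.4^3) = 7884.37
dP/L = 291628 + 7884.37 = 299512 Pa/m
dP = 299512 * 1.2 / 1000 = 359.4 kPa

359.4 kPa


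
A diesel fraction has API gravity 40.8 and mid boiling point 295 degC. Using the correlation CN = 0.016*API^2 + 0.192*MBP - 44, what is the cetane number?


CN = 0.016 * 40.8^2 + 0.192 * 295 - 44
CN = 26.63424 + 56.64 - 44 = 39.27424

39.27424


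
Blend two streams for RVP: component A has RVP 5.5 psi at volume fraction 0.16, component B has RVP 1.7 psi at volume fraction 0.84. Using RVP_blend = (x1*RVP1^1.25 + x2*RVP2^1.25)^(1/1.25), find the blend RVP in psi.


Chevron index: RVP_blend = (sum xi*RVPi^1.25)^(1/1.25)
RVP^1.25 terms: 0.16 * 5.5^1.25 + 0.84 * 1.7^1.25 = 2.97821
RVP_blend = 2.97821^(1/1.25) = 2.394

2.394 psi


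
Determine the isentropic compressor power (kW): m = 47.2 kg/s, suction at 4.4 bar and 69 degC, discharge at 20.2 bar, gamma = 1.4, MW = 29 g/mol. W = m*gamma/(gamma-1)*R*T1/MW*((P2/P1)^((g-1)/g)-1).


Isentropic work: W = m*(gamma/(gamma-1))*(R*T1/MW)*((P2/P1)^((gamma-1)/gamma) - 1)
T1 = 69 + 273.15 = 342.15 K
Pressure ratio = 20.2 / 4.4 = 4.59091
Exponent = (1.4 - 1)/1.4 = 0.285714
(P2/P1)^exp - 1 = 4.59091^0.285714 - 1 = 0.545659
W = 47.2 * 1.4 / 0.4 * 8.314 * 342.15 / 29 * 0.545659 = 8842

8842 kW


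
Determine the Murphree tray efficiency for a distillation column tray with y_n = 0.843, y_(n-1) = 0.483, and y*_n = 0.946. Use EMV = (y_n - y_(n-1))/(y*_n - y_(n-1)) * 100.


Murphree vapor efficiency: EMV = (y_n - y_(n-1)) / (y*_n - y_(n-1)) * 100
EMV = (0.843 - 0.483) / (0.946 - 0.483) * 100 = 0.36 / 0.463 * 100 = 77.75

77.75 %


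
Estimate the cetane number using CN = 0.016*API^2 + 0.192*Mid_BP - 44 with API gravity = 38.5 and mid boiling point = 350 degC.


CN = 0.016 * 38.5^2 + 0.192 * 350 - 44
CN = 23.716 + 67.2 - 44 = 46.916

46.916


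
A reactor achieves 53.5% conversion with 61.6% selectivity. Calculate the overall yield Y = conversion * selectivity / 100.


Overall yield = conversion (%) * selectivity (%) / 100
Conversion = 53.5%, Selectivity = 61.6%
Y = 53.5 * 61.6 / 100
= 32.956 %

32.956 %


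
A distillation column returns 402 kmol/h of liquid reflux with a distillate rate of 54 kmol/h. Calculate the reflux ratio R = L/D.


Reflux ratio definition: R = L / D (liquid returned / distillate withdrawn)
L = 402 kmol/h, D = 54 kmol/h
R = 402 / 54 = 7.444

7.444


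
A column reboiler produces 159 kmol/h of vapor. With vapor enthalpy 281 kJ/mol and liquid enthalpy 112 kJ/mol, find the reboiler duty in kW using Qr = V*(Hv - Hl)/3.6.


Qr = 159 * (281 - 112) / 3.6 = 159 * 169 / 3.6 = 7464

7464 kW


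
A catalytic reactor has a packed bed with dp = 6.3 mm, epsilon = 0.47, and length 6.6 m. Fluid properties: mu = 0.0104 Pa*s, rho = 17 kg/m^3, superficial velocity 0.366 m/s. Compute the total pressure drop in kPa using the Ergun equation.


dp = 6.3 mm = 0.0063 m
Viscous term = 150*0.0104*0.366*(1-0.47)^2 / (0.0063^2*0.47^3) = 38920.9
Inertial term = 1.75*17*0.366^2*(1-0.47) / (0.0063*0.47^3) = 3229.17
dP/L = 38920.9 + 3229.17 = 42150.1 Pa/m
dP = 42150.1 * 6.6 / 1000 = 278.2 kPa

278.2 kPa


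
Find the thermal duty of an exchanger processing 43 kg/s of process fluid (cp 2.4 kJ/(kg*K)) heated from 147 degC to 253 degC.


Q = m_dot * cp * delta_T
delta_T = 253 - 147 = 106 K
Q = 43 * 2.4 * 106
= 103.2 * 106
= 10939.2 kW

10939.2 kW


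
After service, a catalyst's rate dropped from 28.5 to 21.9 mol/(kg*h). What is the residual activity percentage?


Activity (%) = (rate_used / rate_fresh) * 100
rate_used = 21.9, rate_fresh = 28.5
= (21.9 / 28.5) * 100
= 0.7684 * 100 = 76.84

76.84 %


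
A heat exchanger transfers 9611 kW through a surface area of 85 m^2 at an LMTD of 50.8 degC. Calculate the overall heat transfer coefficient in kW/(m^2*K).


From Q = U*A*LMTD, U = Q / (A * LMTD)
U = 9611 / (85 * 50.8) = 9611 / 4318 = 2.226

2.226 kW/(m^2*K)


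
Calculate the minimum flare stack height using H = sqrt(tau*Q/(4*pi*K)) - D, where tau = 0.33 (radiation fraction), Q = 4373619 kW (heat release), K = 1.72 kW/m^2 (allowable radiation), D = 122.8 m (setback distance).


tau*Q/(4*pi*K) = 0.33 * 4373619 / (4 * pi * 1.72) = 66775.4
sqrt(66775.4) = 258.409
H = 258.409 - 122.8 = 135.6

135.6 m


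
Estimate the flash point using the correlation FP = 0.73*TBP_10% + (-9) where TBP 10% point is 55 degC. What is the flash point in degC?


FP = 0.73 * 55 + (-9) = 31.15

31.15 degC


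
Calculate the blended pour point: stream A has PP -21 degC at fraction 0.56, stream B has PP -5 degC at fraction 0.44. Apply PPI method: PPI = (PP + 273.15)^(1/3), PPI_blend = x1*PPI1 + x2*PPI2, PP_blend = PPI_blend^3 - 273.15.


PPI_1 = (-21 + 273.15)^(1/3) = 6.317613
PPI_2 = (-5 + 273.15)^(1/3) = 6.448508
PPI_blend = 0.56 * 6.317613 + 0.44 * 6.448508 = 6.375207
PP_blend = 6.375207^3 - 273.15 = 259.1092 - 273.15 = -14.04

-14.04 degC


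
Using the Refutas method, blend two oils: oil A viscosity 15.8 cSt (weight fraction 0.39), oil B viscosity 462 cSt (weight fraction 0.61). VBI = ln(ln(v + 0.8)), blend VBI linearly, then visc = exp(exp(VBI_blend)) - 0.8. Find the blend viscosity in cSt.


Refutas method: VBN_i = 14.534*ln(ln(visc_i + 0.8)) + 10.975, blended linearly by mass fraction; since VBN is linear in VBI_i = ln(ln(visc_i + 0.8)) and the fractions sum to 1, blend VBI directly: visc = exp(exp(VBI_blend)) - 0.8
VBI_1 = ln(ln(15.8 + 0.8)) = 1.03297
VBI_2 = ln(ln(462 + 0.8)) = 1.81438
VBI_blend = 0.39 * 1.03297 + 0.61 * 1.81438 = 1.50963
visc_blend = exp(exp(1.50963)) - 0.8 = 91.50

91.50 cSt


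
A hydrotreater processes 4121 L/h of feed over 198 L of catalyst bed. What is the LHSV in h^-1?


LHSV = volumetric feed rate / catalyst volume
= 4121 L/h / 198 L
= 20.81 h^-1

20.81 h^-1


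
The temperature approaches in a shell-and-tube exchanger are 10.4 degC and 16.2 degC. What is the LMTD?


LMTD = (dT1 - dT2) / ln(dT1/dT2)
= (10.4 - 16.2) / ln(10.4 / 16.2) = -5.8 / -0.443205 = 13.09

13.09 degC


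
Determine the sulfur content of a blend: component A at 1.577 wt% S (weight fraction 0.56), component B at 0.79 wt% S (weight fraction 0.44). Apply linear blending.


Linear sulfur blending: S_blend = x1*S1 + x2*S2
Contribution 1: 0.56 * 1.577 = 0.88312 wt%
Contribution 2: 0.44 * 0.79 = 0.3476 wt%
S_blend = 0.88312 + 0.3476 = 1.23072

1.23072 wt%


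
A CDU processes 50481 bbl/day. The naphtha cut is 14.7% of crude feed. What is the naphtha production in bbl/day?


Crude throughput = 50481 bbl/day
Fraction yield = 14.7%
yield = throughput * fraction / 100
yield = 50481 * 14.7 / 100 = 7420.707

7420.707 bbl/day


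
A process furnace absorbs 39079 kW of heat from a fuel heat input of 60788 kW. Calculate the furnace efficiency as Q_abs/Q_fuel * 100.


Furnace efficiency = Q_absorbed / Q_fuel * 100
= 39079 / 60788 * 100 = 64.29

64.29 %


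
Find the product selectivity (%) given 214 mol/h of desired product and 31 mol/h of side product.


Selectivity = desired / (desired + undesired) * 100
Total products = 214 + 31 = 245 mol/h
S = 214 / 245 * 100
= 0.8735 * 100
= 87.35 %

87.35 %


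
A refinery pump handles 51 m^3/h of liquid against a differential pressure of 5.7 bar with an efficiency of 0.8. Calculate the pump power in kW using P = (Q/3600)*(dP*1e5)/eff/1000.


Q = 51 / 3600 = 0.0141667 m^3/s
P = 0.0141667 * (5.7 * 1e5) / 0.8 / 1000 = 10.09

10.09 kW


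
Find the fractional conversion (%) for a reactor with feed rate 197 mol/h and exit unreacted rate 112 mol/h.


X = (F_in - F_out) / F_in * 100
Moles reacted = 197 - 112 = 85
X = 85 / 197 * 100
= 0.4315 * 100
= 43.15 %

43.15 %


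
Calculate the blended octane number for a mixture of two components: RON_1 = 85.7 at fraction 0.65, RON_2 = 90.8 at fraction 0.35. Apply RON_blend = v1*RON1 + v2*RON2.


Linear blending: RON_blend = sum(vi * RONi)
Contribution 1: 0.65 * 85.7 = 55.705
Contribution 2: 0.35 * 90.8 = 31.78
RON_blend = 55.705 + 31.78 = 87.485

87.485


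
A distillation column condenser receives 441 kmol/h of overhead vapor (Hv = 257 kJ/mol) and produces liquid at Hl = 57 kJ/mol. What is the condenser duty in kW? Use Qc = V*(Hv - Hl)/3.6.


Qc = 441 * (257 - 57) / 3.6 = 441 * 200 / 3.6 = 24500

24500 kW


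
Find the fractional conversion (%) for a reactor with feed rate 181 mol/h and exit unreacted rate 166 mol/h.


X = (F_in - F_out) / F_in * 100
Moles reacted = 181 - 166 = 15
X = 15 / 181 * 100
= 0.08287 * 100
= 8.287 %

8.287 %


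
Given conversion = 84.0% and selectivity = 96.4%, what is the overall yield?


Overall yield = conversion (%) * selectivity (%) / 100
Conversion = 84.0%, Selectivity = 96.4%
Y = 84.0 * 96.4 / 100
= 80.976 %

80.976 %


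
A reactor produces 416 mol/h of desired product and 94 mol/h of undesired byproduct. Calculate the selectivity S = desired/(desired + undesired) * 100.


Selectivity = desired / (desired + undesired) * 100
Total products = 416 + 94 = 510 mol/h
S = 416 / 510 * 100
= 0.8157 * 100
= 81.57 %

81.57 %


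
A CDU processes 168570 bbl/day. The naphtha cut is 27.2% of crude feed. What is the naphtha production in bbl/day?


Crude throughput = 168570 bbl/day
Fraction yield = 27.2%
yield = throughput * fraction / 100
yield = 168570 * 27.2 / 100 = 45851.04

45851.04 bbl/day


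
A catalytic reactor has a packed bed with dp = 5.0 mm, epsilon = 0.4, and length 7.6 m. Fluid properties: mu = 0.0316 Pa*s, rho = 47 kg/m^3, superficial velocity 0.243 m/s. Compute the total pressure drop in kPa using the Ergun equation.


dp = 5.0 mm = 0.005 m
Viscous term = 150*0.0316*0.243*(1-0.4)^2 / (0.005^2*0.4^3) = 259159
Inertial term = 1.75*47*0.243^2*(1-0.4) / (0.005*0.4^3) = 9106.46
dP/L = 259159 + 9106.46 = 268265 Pa/m
dP = 268265 * 7.6 / 1000 = 2039 kPa

2039 kPa


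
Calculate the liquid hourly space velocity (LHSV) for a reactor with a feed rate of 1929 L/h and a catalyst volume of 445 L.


LHSV = volumetric feed rate / catalyst volume
= 1929 L/h / 445 L
= 4.335 h^-1

4.335 h^-1


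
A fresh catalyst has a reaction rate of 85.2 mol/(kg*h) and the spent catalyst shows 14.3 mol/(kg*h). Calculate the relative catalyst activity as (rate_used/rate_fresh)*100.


Activity (%) = (rate_used / rate_fresh) * 100
rate_used = 14.3, rate_fresh = 85.2
= (14.3 / 85.2) * 100
= 0.1678 * 100 = 16.78

16.78 %


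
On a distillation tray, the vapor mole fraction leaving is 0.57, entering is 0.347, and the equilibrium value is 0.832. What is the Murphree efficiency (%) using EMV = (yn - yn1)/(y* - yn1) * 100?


Murphree vapor efficiency: EMV = (y_n - y_(n-1)) / (y*_n - y_(n-1)) * 100
EMV = (0.57 - 0.347) / (0.832 - 0.347) * 100 = 0.223 / 0.485 * 100 = 45.98

45.98 %


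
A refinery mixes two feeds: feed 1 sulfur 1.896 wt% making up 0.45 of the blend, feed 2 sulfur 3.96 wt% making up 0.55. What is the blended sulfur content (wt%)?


Linear sulfur blending: S_blend = x1*S1 + x2*S2
Contribution 1: 0.45 * 1.896 = 0.8532 wt%
Contribution 2: 0.55 * 3.96 = 2.178 wt%
S_blend = 0.8532 + 2.178 = 3.0312

3.0312 wt%


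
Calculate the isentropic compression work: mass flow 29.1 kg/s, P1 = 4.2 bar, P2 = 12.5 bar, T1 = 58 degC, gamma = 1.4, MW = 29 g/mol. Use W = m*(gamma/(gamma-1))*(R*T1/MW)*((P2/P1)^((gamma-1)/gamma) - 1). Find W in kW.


Isentropic work: W = m*(gamma/(gamma-1))*(R*T1/MW)*((P2/P1)^((gamma-1)/gamma) - 1)
T1 = 58 + 273.15 = 331.15 K
Pressure ratio = 12.5 / 4.2 = 2.97619
Exponent = (1.4 - 1)/1.4 = 0.285714
(P2/P1)^exp - 1 = 2.97619^0.285714 - 1 = 0.365625
W = 29.1 * 1.4 / 0.4 * 8.314 * 331.15 / 29 * 0.365625 = 3535

3535 kW


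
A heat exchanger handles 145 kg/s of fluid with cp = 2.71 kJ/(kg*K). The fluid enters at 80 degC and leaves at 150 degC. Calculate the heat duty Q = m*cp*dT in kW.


Q = m_dot * cp * delta_T
delta_T = 150 - 80 = 70 K
Q = 145 * 2.71 * 70
= 392.95 * 70
= 27506.5 kW

27506.5 kW


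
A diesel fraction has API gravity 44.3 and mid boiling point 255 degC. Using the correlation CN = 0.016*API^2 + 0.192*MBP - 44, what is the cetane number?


CN = 0.016 * 44.3^2 + 0.192 * 255 - 44
CN = 31.39984 + 48.96 - 44 = 36.35984

36.35984


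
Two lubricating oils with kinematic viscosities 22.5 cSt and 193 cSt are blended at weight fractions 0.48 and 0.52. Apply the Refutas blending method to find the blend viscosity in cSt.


Refutas method: VBN_i = 14.534*ln(ln(visc_i + 0.8)) + 10.975, blended linearly by mass fraction; since VBN is linear in VBI_i = ln(ln(visc_i + 0.8)) and the fractions sum to 1, blend VBI directly: visc = exp(exp(VBI_blend)) - 0.8
VBI_1 = ln(ln(22.5 + 0.8)) = 1.14691
VBI_2 = ln(ln(193 + 0.8)) = 1.66143
VBI_blend = 0.48 * 1.14691 + 0.52 * 1.66143 = 1.41446
visc_blend = exp(exp(1.41446)) - 0.8 = 60.41

60.41 cSt


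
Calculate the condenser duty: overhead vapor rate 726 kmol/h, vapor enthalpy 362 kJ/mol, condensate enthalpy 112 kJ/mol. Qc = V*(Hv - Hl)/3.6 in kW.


Qc = 726 * (362 - 112) / 3.6 = 726 * 250 / 3.6 = 50420

50420 kW


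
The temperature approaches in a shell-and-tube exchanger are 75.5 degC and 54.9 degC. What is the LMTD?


LMTD = (dT1 - dT2) / ln(dT1/dT2)
= (75.5 - 54.9) / ln(75.5 / 54.9) = 20.6 / 0.318619 = 64.65

64.65 degC


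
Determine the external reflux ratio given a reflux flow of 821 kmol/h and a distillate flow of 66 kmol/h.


Reflux ratio definition: R = L / D (liquid returned / distillate withdrawn)
L = 821 kmol/h, D = 66 kmol/h
R = 821 / 66 = 12.44

12.44


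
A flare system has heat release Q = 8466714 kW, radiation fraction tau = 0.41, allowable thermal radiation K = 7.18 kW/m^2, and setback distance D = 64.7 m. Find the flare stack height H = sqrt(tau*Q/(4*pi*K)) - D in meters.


tau*Q/(4*pi*K) = 0.41 * 8466714 / (4 * pi * 7.18) = 38473.7
sqrt(38473.7) = 196.147
H = 196.147 - 64.7 = 131.4

131.4 m


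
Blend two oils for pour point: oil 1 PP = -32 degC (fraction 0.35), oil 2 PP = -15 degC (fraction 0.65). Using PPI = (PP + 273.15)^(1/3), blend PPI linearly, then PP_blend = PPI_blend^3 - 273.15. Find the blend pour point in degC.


PPI_1 = (-32 + 273.15)^(1/3) = 6.224375
PPI_2 = (-15 + 273.15)^(1/3) = 6.36733
PPI_blend = 0.35 * 6.224375 + 0.65 * 6.36733 = 6.317296
PP_blend = 6.317296^3 - 273.15 = 252.1121 - 273.15 = -21.04

-21.04 degC


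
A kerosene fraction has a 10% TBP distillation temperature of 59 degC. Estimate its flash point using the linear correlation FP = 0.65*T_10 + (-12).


FP = 0.65 * 59 + (-12) = 26.35

26.35 degC


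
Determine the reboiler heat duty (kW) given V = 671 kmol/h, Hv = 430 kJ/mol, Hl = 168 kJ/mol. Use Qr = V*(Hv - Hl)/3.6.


Qr = 671 * (430 - 168) / 3.6 = 671 * 262 / 3.6 = 48830

48830 kW


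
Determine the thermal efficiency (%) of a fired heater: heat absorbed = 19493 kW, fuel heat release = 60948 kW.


Furnace efficiency = Q_absorbed / Q_fuel * 100
= 19493 / 60948 * 100 = 31.98

31.98 %


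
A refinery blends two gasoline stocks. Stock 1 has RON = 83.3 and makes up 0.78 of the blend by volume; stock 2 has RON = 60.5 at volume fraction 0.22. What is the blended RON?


Linear blending: RON_blend = sum(vi * RONi)
Contribution 1: 0.78 * 83.3 = 64.974
Contribution 2: 0.22 * 60.5 = 13.31
RON_blend = 64.974 + 13.31 = 78.284

78.284


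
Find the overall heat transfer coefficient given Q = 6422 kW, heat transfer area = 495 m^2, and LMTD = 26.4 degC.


From Q = U*A*LMTD, U = Q / (A * LMTD)
U = 6422 / (495 * 26.4) = 6422 / 13068 = 0.4914

0.4914 kW/(m^2*K)


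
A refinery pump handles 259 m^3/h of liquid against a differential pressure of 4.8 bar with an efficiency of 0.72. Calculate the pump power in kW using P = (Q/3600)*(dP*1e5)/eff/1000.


Q = 259 / 3600 = 0.0719444 m^3/s
P = 0.0719444 * (4.8 * 1e5) / 0.72 / 1000 = 47.96

47.96 kW


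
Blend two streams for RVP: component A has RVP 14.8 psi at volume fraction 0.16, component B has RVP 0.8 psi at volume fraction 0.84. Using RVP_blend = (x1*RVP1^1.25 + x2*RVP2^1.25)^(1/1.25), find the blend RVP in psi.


Chevron index: RVP_blend = (sum xi*RVPi^1.25)^(1/1.25)
RVP^1.25 terms: 0.16 * 14.8^1.25 + 0.84 * 0.8^1.25 = 5.28013
RVP_blend = 5.28013^(1/1.25) = 3.785

3.785 psi


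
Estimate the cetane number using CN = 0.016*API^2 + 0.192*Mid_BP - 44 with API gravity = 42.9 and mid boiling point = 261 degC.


CN = 0.016 * 42.9^2 + 0.192 * 261 - 44
CN = 29.44656 + 50.112 - 44 = 35.55856

35.55856


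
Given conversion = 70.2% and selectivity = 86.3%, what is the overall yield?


Overall yield = conversion (%) * selectivity (%) / 100
Conversion = 70.2%, Selectivity = 86.3%
Y = 70.2 * 86.3 / 100
= 60.5826 %

60.5826 %


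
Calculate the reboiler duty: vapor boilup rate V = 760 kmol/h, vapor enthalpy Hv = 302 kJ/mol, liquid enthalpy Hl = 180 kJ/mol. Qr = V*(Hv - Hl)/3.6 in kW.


Qr = 760 * (302 - 180) / 3.6 = 760 * 122 / 3.6 = 25760

25760 kW


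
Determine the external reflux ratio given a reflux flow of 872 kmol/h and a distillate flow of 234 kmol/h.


Reflux ratio definition: R = L / D (liquid returned / distillate withdrawn)
L = 872 kmol/h, D = 234 kmol/h
R = 872 / 234 = 3.726

3.726


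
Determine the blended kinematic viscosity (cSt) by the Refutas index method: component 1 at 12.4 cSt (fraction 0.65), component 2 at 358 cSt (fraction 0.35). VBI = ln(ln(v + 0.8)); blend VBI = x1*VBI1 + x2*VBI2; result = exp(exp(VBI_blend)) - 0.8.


Refutas method: VBN_i = 14.534*ln(ln(visc_i + 0.8)) + 10.975, blended linearly by mass fraction; since VBN is linear in VBI_i = ln(ln(visc_i + 0.8)) and the fractions sum to 1, blend VBI directly: visc = exp(exp(VBI_blend)) - 0.8
VBI_1 = ln(ln(12.4 + 0.8)) = 0.947873
VBI_2 = ln(ln(358 + 0.8)) = 1.77203
VBI_blend = 0.65 * 0.947873 + 0.35 * 1.77203 = 1.23633
visc_blend = exp(exp(1.23633)) - 0.8 = 30.48

30.48 cSt


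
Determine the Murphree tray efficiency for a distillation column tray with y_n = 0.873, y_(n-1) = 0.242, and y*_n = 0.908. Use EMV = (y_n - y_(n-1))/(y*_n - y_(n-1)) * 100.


Murphree vapor efficiency: EMV = (y_n - y_(n-1)) / (y*_n - y_(n-1)) * 100
EMV = (0.873 - 0.242) / (0.908 - 0.242) * 100 = 0.631 / 0.666 * 100 = 94.74

94.74 %


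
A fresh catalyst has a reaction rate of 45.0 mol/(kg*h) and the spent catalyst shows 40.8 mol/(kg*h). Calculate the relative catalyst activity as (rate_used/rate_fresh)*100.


Activity (%) = (rate_used / rate_fresh) * 100
rate_used = 40.8, rate_fresh = 45.0
= (40.8 / 45.0) * 100
= 0.9067 * 100 = 90.67

90.67 %


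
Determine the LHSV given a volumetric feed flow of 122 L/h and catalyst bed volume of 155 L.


LHSV = volumetric feed rate / catalyst volume
= 122 L/h / 155 L
= 0.7871 h^-1

0.7871 h^-1


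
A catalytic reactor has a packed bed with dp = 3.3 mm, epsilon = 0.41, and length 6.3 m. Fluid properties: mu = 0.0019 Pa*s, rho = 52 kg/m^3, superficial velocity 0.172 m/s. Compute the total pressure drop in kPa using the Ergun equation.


dp = 3.3 mm = 0.0033 m
Viscous term = 150*0.0019*0.172*(1-0.41)^2 / (0.0033^2*0.41^3) = 22735.2
Inertial term = 1.75*52*0.172^2*(1-0.41) / (0.0033*0.41^3) = 6983.69
dP/L = 22735.2 + 6983.69 = 29718.9 Pa/m
dP = 29718.9 * 6.3 / 1000 = 187.2 kPa

187.2 kPa


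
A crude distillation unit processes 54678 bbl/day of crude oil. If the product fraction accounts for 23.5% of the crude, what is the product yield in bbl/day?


Crude throughput = 54678 bbl/day
Fraction yield = 23.5%
yield = throughput * fraction / 100
yield = 54678 * 23.5 / 100 = 12849.33

12849.33 bbl/day


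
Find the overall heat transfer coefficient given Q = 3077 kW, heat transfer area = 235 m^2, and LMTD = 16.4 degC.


From Q = U*A*LMTD, U = Q / (A * LMTD)
U = 3077 / (235 * 16.4) = 3077 / 3854 = 0.7984

0.7984 kW/(m^2*K)


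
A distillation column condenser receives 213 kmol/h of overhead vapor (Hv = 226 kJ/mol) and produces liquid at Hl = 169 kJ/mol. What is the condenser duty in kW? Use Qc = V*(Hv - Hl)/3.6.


Qc = 213 * (226 - 169) / 3.6 = 213 * 57 / 3.6 = 3372

3372 kW


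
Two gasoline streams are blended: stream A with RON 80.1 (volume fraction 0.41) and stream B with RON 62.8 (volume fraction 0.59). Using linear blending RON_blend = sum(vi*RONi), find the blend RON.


Linear blending: RON_blend = sum(vi * RONi)
Contribution 1: 0.41 * 80.1 = 32.841
Contribution 2: 0.59 * 62.8 = 37.052
RON_blend = 32.841 + 37.052 = 69.893

69.893


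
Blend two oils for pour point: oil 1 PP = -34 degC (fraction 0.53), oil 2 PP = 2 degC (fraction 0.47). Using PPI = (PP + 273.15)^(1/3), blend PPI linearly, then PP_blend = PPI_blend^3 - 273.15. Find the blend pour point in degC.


PPI_1 = (-34 + 273.15)^(1/3) = 6.20712
PPI_2 = (2 + 273.15)^(1/3) = 6.504139
PPI_blend = 0.53 * 6.20712 + 0.47 * 6.504139 = 6.346719
PP_blend = 6.346719^3 - 273.15 = 255.6512 - 273.15 = -17.5

-17.5 degC


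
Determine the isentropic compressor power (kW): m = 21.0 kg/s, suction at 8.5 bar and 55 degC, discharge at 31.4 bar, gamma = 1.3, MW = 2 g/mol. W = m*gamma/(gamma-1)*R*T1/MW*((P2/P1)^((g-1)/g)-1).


Isentropic work: W = m*(gamma/(gamma-1))*(R*T1/MW)*((P2/P1)^((gamma-1)/gamma) - 1)
T1 = 55 + 273.15 = 328.15 K
Pressure ratio = 31.4 / 8.5 = 3.69412
Exponent = (1.3 - 1)/1.3 = 0.230769
(P2/P1)^exp - 1 = 3.69412^0.230769 - 1 = 0.35196
W = 21.0 * 1.3 / 0.3 * 8.314 * 328.15 / 2 * 0.35196 = 43690

43690 kW


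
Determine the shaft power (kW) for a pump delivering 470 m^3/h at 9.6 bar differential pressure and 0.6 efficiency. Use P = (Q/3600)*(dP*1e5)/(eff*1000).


Q = 470 / 3600 = 0.130556 m^3/s
P = 0.130556 * (9.6 * 1e5) / 0.6 / 1000 = 208.9

208.9 kW


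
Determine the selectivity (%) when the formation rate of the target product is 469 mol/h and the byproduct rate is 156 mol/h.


Selectivity = desired / (desired + undesired) * 100
Total products = 469 + 156 = 625 mol/h
S = 469 / 625 * 100
= 0.7504 * 100
= 75.04 %

75.04 %


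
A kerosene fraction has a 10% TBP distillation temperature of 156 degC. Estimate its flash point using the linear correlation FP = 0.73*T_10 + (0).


FP = 0.73 * 156 + (0) = 113.88

113.88 degC


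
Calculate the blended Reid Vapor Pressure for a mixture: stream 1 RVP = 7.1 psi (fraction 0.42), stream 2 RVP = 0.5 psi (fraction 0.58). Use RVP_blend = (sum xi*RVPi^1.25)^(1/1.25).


Chevron index: RVP_blend = (sum xi*RVPi^1.25)^(1/1.25)
RVP^1.25 terms: 0.42 * 7.1^1.25 + 0.58 * 0.5^1.25 = 5.11154
RVP_blend = 5.11154^(1/1.25) = 3.688

3.688 psi


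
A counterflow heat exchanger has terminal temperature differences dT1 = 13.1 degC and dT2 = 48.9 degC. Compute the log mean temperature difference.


LMTD = (dT1 - dT2) / ln(dT1/dT2)
= (13.1 - 48.9) / ln(13.1 / 48.9) = -35.8 / -1.31717 = 27.18

27.18 degC


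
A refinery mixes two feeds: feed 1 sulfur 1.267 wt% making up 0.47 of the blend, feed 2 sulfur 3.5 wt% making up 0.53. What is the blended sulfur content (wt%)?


Linear sulfur blending: S_blend = x1*S1 + x2*S2
Contribution 1: 0.47 * 1.267 = 0.59549 wt%
Contribution 2: 0.53 * 3.5 = 1.855 wt%
S_blend = 0.59549 + 1.855 = 2.45049

2.45049 wt%


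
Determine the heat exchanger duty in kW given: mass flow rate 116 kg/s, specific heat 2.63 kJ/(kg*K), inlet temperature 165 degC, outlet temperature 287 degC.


Q = m_dot * cp * delta_T
delta_T = 287 - 165 = 122 K
Q = 116 * 2.63 * 122
= 305.08 * 122
= 37219.76 kW

37219.76 kW


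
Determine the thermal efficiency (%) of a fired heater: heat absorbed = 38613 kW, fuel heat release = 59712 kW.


Furnace efficiency = Q_absorbed / Q_fuel * 100
= 38613 / 59712 * 100 = 64.67

64.67 %


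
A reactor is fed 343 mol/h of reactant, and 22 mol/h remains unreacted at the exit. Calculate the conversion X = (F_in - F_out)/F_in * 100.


X = (F_in - F_out) / F_in * 100
Moles reacted = 343 - 22 = 321
X = 321 / 343 * 100
= 0.9359 * 100
= 93.59 %

93.59 %


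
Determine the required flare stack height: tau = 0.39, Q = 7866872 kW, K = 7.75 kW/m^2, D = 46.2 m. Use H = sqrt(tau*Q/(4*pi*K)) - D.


tau*Q/(4*pi*K) = 0.39 * 7866872 / (4 * pi * 7.75) = 31503.2
sqrt(31503.2) = 177.491
H = 177.491 - 46.2 = 131.3

131.3 m


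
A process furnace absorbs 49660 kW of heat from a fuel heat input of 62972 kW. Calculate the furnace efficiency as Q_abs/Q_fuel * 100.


Furnace efficiency = Q_absorbed / Q_fuel * 100
= 49660 / 62972 * 100 = 78.86

78.86 %


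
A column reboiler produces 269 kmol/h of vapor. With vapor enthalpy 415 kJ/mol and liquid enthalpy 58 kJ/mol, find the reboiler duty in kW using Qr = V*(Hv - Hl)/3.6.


Qr = 269 * (415 - 58) / 3.6 = 269 * 357 / 3.6 = 26680

26680 kW


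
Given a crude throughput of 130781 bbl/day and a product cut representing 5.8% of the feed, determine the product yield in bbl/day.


Crude throughput = 130781 bbl/day
Fraction yield = 5.8%
yield = throughput * fraction / 100
yield = 130781 * 5.8 / 100 = 7585.298

7585.298 bbl/day


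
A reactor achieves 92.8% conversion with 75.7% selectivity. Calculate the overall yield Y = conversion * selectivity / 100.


Overall yield = conversion (%) * selectivity (%) / 100
Conversion = 92.8%, Selectivity = 75.7%
Y = 92.8 * 75.7 / 100
= 70.2496 %

70.2496 %


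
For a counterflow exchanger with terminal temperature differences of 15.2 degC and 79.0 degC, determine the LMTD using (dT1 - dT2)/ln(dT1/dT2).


LMTD = (dT1 - dT2) / ln(dT1/dT2)
= (15.2 - 79.0) / ln(15.2 / 79.0) = -63.8 / -1.64815 = 38.71

38.71 degC


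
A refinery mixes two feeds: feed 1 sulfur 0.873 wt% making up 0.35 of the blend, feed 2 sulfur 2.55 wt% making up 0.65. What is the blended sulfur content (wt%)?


Linear sulfur blending: S_blend = x1*S1 + x2*S2
Contribution 1: 0.35 * 0.873 = 0.30555 wt%
Contribution 2: 0.65 * 2.55 = 1.6575 wt%
S_blend = 0.30555 + 1.6575 = 1.96305

1.96305 wt%


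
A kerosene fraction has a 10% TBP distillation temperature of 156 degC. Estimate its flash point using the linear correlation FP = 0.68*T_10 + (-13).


FP = 0.68 * 156 + (-13) = 93.08

93.08 degC


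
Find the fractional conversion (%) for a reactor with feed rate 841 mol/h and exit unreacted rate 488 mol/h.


X = (F_in - F_out) / F_in * 100
Moles reacted = 841 - 488 = 353
X = 353 / 841 * 100
= 0.4197 * 100
= 41.97 %

41.97 %


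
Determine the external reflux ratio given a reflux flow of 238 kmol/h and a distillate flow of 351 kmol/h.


Reflux ratio definition: R = L / D (liquid returned / distillate withdrawn)
L = 238 kmol/h, D = 351 kmol/h
R = 238 / 351 = 0.6781

0.6781


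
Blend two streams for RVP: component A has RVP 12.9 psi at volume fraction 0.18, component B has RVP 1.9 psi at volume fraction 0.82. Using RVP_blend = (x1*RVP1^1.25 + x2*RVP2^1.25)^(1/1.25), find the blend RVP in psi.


Chevron index: RVP_blend = (sum xi*RVPi^1.25)^(1/1.25)
RVP^1.25 terms: 0.18 * 12.9^1.25 + 0.82 * 1.9^1.25 = 6.22975
RVP_blend = 6.22975^(1/1.25) = 4.321

4.321 psi


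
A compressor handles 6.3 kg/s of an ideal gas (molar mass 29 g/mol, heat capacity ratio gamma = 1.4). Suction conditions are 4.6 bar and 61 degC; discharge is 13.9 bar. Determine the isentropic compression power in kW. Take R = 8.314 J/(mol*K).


Isentropic work: W = m*(gamma/(gamma-1))*(R*T1/MW)*((P2/P1)^((gamma-1)/gamma) - 1)
T1 = 61 + 273.15 = 334.15 K
Pressure ratio = 13.9 / 4.6 = 3.02174
Exponent = (1.4 - 1)/1.4 = 0.285714
(P2/P1)^exp - 1 = 3.02174^0.285714 - 1 = 0.371564
W = 6.3 * 1.4 / 0.4 * 8.314 * 334.15 / 29 * 0.371564 = 784.9

784.9 kW


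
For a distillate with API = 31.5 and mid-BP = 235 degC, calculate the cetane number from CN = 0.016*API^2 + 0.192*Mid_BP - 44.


CN = 0.016 * 31.5^2 + 0.192 * 235 - 44
CN = 15.876 + 45.12 - 44 = 16.996

16.996


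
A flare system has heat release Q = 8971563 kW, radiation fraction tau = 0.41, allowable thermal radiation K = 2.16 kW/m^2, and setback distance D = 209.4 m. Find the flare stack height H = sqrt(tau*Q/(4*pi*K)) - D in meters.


tau*Q/(4*pi*K) = 0.41 * 8971563 / (4 * pi * 2.16) = 135515
sqrt(135515) = 368.124
H = 368.124 - 209.4 = 158.7

158.7 m


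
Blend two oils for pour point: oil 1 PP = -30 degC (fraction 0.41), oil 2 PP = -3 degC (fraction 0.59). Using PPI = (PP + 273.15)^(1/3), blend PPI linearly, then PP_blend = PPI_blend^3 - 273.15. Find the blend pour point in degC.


PPI_1 = (-30 + 273.15)^(1/3) = 6.241535
PPI_2 = (-3 + 273.15)^(1/3) = 6.464501
PPI_blend = 0.41 * 6.241535 + 0.59 * 6.464501 = 6.373085
PP_blend = 6.373085^3 - 273.15 = 258.8506 - 273.15 = -14.3

-14.3 degC


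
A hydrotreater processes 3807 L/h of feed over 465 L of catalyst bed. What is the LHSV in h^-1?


LHSV = volumetric feed rate / catalyst volume
= 3807 L/h / 465 L
= 8.187 h^-1

8.187 h^-1


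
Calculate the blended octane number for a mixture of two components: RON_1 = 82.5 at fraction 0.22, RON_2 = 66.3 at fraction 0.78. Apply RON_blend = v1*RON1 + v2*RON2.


Linear blending: RON_blend = sum(vi * RONi)
Contribution 1: 0.22 * 82.5 = 18.15
Contribution 2: 0.78 * 66.3 = 51.714
RON_blend = 18.15 + 51.714 = 69.864

69.864


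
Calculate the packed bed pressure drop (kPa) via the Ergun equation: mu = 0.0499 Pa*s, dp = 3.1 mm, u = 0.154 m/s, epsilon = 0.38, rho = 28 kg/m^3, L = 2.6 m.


dp = 3.1 mm = 0.0031 m
Viscous term = 150*0.0499*0.154*(1-0.38)^2 / (0.0031^2*0.38^3) = 840276
Inertial term = 1.75*28*0.154^2*(1-0.38) / (0.0031*0.38^3) = 4235.62
dP/L = 840276 + 4235.62 = 844512 Pa/m
dP = 844512 * 2.6 / 1000 = 2196 kPa

2196 kPa


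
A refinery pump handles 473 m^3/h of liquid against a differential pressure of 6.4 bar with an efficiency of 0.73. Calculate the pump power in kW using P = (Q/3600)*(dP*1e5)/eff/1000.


Q = 473 / 3600 = 0.131389 m^3/s
P = 0.131389 * (6.4 * 1e5) / 0.73 / 1000 = 115.2

115.2 kW


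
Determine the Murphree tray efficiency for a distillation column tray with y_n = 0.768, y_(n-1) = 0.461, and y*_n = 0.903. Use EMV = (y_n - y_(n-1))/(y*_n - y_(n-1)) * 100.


Murphree vapor efficiency: EMV = (y_n - y_(n-1)) / (y*_n - y_(n-1)) * 100
EMV = (0.768 - 0.461) / (0.903 - 0.461) * 100 = 0.307 / 0.442 * 100 = 69.46

69.46 %


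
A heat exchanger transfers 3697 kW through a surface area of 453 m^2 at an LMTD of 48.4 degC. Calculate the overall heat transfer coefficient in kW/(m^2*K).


From Q = U*A*LMTD, U = Q / (A * LMTD)
U = 3697 / (453 * 48.4) = 3697 / 21925.2 = 0.1686

0.1686 kW/(m^2*K)


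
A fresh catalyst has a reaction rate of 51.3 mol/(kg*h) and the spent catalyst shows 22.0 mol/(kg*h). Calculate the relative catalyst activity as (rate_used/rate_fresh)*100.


Activity (%) = (rate_used / rate_fresh) * 100
rate_used = 22.0, rate_fresh = 51.3
= (22.0 / 51.3) * 100
= 0.4288 * 100 = 42.88

42.88 %


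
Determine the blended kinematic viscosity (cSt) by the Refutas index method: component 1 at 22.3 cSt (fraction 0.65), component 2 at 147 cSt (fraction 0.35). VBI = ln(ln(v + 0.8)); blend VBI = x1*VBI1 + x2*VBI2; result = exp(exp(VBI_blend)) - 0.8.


Refutas method: VBN_i = 14.534*ln(ln(visc_i + 0.8)) + 10.975, blended linearly by mass fraction; since VBN is linear in VBI_i = ln(ln(visc_i + 0.8)) and the fractions sum to 1, blend VBI directly: visc = exp(exp(VBI_blend)) - 0.8
VBI_1 = ln(ln(22.3 + 0.8)) = 1.14417
VBI_2 = ln(ln(147 + 0.8)) = 1.60861
VBI_blend = 0.65 * 1.14417 + 0.35 * 1.60861 = 1.30672
visc_blend = exp(exp(1.30672)) - 0.8 = 39.41

39.41 cSt


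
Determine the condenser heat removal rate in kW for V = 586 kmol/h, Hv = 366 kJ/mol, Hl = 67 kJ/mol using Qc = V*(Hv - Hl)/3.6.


Qc = 586 * (366 - 67) / 3.6 = 586 * 299 / 3.6 = 48670

48670 kW


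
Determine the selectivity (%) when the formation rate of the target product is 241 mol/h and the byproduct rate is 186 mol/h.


Selectivity = desired / (desired + undesired) * 100
Total products = 241 + 186 = 427 mol/h
S = 241 / 427 * 100
= 0.5644 * 100
= 56.44 %

56.44 %


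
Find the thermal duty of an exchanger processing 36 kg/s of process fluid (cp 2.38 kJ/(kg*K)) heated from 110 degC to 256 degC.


Q = m_dot * cp * delta_T
delta_T = 256 - 110 = 146 K
Q = 36 * 2.38 * 146
= 85.68 * 146
= 12509.28 kW

12509.28 kW


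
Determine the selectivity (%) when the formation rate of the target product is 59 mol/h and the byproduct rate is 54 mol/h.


Selectivity = desired / (desired + undesired) * 100
Total products = 59 + 54 = 113 mol/h
S = 59 / 113 * 100
= 0.5221 * 100
= 52.21 %

52.21 %


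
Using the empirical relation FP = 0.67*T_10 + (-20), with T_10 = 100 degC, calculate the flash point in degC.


FP = 0.67 * 100 + (-20) = 47

47 degC


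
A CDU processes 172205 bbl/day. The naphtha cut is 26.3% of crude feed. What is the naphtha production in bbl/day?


Crude throughput = 172205 bbl/day
Fraction yield = 26.3%
yield = throughput * fraction / 100
yield = 172205 * 26.3 / 100 = 45289.915

45289.915 bbl/day
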